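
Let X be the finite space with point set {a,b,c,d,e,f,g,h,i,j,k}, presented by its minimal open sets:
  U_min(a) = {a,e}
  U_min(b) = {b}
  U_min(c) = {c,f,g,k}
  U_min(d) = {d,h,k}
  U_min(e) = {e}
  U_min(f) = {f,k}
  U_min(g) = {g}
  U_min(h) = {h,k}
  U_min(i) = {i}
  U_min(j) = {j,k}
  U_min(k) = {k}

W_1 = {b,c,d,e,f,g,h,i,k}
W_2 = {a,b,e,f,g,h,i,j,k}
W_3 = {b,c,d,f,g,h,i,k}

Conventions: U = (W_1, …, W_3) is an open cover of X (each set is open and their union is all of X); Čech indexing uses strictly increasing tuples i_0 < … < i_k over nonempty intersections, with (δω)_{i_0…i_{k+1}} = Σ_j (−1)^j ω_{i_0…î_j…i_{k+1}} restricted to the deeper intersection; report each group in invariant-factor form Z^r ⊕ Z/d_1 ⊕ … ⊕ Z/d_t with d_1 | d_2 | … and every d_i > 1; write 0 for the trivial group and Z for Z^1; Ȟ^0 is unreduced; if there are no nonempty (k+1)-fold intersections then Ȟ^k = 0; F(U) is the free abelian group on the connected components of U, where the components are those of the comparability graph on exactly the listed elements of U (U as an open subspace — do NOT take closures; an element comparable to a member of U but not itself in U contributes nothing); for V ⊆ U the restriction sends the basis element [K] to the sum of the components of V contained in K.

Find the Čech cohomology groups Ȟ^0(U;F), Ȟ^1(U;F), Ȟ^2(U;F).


nerve of the cover:
  W12={b,e,f,g,h,i,k} W13={b,c,d,f,g,h,i,k} W23={b,f,g,h,i,k}
  W123={b,f,g,h,i,k}
components per intersection:
  W1: {b} {c,d,f,g,h,k} {e} {i}
  W2: {a,e} {b} {f,h,j,k} {g} {i}
  W3: {b} {c,d,f,g,h,k} {i}
  W12: {b} {e} {f,h,k} {g} {i}
  W13: {b} {c,d,f,g,h,k} {i}
  W23: {b} {f,h,k} {g} {i}
  W123: {b} {f,h,k} {g} {i}
C dims 12,12,4; δ0: rk 8, SNF 1^8; δ1: rk 4, SNF 1^4
Ȟ^0 = (12 − 8) − 0 = 4, so Ȟ^0 ≅ Z^4
Ȟ^1 = (12 − 4) − 8 = 0, so Ȟ^1 ≅ 0
Ȟ^2 = (4 − 0) − 4 = 0, so Ȟ^2 ≅ 0

Ȟ^0 ≅ Z^4,  Ȟ^1 ≅ 0,  Ȟ^2 ≅ 0


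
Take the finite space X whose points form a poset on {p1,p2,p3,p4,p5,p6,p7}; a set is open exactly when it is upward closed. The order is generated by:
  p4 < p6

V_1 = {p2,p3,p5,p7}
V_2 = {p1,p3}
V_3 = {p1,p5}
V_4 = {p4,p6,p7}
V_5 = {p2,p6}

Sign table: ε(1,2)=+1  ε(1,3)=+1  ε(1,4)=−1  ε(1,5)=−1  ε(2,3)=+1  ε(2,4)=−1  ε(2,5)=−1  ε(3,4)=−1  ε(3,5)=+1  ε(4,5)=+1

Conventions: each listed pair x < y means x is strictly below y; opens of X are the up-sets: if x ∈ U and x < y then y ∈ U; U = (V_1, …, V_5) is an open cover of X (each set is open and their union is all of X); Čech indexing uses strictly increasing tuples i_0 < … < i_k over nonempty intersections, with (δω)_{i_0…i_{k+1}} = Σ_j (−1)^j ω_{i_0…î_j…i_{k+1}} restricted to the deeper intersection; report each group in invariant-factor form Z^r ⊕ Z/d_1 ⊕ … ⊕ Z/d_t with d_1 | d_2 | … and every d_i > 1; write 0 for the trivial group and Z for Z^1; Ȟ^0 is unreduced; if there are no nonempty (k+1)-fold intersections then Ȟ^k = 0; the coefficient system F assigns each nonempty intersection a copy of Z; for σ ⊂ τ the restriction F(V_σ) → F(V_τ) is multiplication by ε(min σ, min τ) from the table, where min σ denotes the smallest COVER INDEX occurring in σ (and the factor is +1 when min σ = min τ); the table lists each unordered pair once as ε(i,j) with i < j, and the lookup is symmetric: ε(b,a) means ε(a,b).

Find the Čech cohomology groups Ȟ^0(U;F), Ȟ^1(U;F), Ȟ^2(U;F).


nonempty intersections:
  V12={p3} V13={p5} V14={p7} V15={p2} V23={p1} V45={p6}
C dims 5,6; δ0: rk 4, SNF 1^4
Ȟ^0: (5−4)−0=1 ⇒ Z
Ȟ^1: (6−0)−4=2 ⇒ Z^2
Ȟ^2: (0−0)−0=0 ⇒ 0

Ȟ^0(U;F) ≅ Z,  Ȟ^1(U;F) ≅ Z^2,  Ȟ^2(U;F) ≅ 0


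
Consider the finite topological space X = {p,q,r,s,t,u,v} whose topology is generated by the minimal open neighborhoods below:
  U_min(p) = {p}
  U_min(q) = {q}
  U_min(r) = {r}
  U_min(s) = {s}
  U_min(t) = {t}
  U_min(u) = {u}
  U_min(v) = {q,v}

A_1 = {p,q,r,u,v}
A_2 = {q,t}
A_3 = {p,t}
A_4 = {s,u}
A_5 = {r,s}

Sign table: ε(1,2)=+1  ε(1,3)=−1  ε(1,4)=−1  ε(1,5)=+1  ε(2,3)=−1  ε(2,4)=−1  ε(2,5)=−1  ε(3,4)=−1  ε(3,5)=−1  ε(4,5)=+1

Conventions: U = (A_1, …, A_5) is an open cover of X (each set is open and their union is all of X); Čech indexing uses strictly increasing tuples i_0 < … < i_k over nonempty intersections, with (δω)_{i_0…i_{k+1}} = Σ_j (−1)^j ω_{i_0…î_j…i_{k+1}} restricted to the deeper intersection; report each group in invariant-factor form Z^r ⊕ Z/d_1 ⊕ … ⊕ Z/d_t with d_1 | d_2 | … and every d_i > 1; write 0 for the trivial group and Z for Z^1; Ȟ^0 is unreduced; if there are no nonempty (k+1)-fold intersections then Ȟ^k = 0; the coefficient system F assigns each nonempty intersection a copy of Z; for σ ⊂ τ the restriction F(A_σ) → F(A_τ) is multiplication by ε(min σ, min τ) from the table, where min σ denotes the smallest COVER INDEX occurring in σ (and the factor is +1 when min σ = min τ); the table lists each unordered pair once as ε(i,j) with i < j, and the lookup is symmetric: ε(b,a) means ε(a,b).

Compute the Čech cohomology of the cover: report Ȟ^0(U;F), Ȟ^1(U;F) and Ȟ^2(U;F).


Ȟ^0 ≅ 0; Ȟ^1 ≅ Z ⊕ Z/2; Ȟ^2 ≅ 0

nerve of the cover:
  A12={q} A13={p} A14={u} A15={r} A23={t} A45={s}
C dims 5,6; δ0: rk 5, SNF 1^4·2
Ȟ^0 = (5 − 5) − 0 = 0, so Ȟ^0 ≅ 0
Ȟ^1 = (6 − 0) − 5 = 1 plus torsion [2], so Ȟ^1 ≅ Z ⊕ Z/2
Ȟ^2 = (0 − 0) − 0 = 0, so Ȟ^2 ≅ 0


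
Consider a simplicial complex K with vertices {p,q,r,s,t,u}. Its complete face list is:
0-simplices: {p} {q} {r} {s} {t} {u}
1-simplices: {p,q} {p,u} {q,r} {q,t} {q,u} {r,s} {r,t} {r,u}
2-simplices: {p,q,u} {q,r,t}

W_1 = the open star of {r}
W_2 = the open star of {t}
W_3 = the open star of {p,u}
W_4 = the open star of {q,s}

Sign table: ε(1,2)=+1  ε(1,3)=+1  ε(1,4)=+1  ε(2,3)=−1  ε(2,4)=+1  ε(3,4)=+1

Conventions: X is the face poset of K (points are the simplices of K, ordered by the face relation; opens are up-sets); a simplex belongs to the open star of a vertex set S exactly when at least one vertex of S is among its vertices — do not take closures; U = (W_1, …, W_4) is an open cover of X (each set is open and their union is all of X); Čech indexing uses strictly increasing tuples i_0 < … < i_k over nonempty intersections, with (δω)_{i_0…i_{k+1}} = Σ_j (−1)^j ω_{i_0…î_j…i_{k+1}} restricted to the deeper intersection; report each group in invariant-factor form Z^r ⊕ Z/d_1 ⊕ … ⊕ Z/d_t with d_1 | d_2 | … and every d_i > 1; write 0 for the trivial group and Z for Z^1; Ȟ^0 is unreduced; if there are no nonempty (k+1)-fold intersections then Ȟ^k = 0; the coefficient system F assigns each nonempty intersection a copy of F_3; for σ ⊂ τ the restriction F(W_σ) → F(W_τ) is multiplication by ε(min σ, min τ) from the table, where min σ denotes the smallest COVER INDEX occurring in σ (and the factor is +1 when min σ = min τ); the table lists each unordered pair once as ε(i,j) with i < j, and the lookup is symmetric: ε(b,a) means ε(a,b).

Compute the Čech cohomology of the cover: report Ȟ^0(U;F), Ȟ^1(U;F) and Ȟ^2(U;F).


Ȟ^0 ≅ Z/3; Ȟ^1 ≅ Z/3; Ȟ^2 ≅ 0

nerve of the cover:
  W1={{r},{q,r},{r,s},{r,t},{r,u},{q,r,t}} W2={{t},{q,t},{r,t},{q,r,t}} W3={{p},{u},{p,q},{p,u},{q,u},{r,u},{p,q,u}} W4={{q},{s},{p,q},{q,r},{q,t},{q,u},{r,s},{p,q,u},{q,r,t}}
  W12={{r,t},{q,r,t}} W13={{r,u}} W14={{q,r},{r,s},{q,r,t}} W24={{q,t},{q,r,t}} W34={{p,q},{q,u},{p,q,u}}
  W124={{q,r,t}}
C dims 4,5,1; δ0: rk_F3 3; δ1: rk_F3 1
Ȟ^0 = (4 − 3) − 0 = 1, so Ȟ^0 ≅ Z/3
Ȟ^1 = (5 − 1) − 3 = 1, so Ȟ^1 ≅ Z/3
Ȟ^2 = (1 − 0) − 1 = 0, so Ȟ^2 ≅ 0


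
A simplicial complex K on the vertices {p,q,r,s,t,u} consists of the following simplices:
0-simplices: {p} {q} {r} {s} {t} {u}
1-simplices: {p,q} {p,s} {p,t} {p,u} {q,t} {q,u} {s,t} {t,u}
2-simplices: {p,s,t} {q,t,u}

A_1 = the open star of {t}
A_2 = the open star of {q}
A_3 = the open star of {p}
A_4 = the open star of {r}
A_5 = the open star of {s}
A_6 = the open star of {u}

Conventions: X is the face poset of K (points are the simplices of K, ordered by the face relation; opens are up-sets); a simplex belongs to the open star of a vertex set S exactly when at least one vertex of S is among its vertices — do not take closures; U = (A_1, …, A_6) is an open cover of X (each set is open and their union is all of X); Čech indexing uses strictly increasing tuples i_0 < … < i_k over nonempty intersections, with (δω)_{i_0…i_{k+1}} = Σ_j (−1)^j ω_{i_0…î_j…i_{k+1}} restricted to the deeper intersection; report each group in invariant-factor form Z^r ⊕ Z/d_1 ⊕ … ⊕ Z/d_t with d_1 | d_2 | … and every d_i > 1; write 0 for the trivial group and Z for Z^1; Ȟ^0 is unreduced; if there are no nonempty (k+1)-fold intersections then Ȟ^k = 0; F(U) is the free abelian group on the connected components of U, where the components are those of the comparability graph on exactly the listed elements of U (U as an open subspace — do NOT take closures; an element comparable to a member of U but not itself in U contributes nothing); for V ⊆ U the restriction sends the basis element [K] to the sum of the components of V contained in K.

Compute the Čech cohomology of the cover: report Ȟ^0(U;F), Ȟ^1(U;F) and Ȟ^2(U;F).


Ȟ^0 ≅ Z^2,  Ȟ^1 ≅ Z^2,  Ȟ^2 ≅ 0

nonempty overlaps:
  A1={{t},{p,t},{q,t},{s,t},{t,u},{p,s,t},{q,t,u}} A2={{q},{p,q},{q,t},{q,u},{q,t,u}} A3={{p},{p,q},{p,s},{p,t},{p,u},{p,s,t}} A4={{r}} A5={{s},{p,s},{s,t},{p,s,t}} A6={{u},{p,u},{q,u},{t,u},{q,t,u}}
  A12={{q,t},{q,t,u}} A13={{p,t},{p,s,t}} A15={{s,t},{p,s,t}} A16={{t,u},{q,t,u}} A23={{p,q}} A26={{q,u},{q,t,u}} A35={{p,s},{p,s,t}} A36={{p,u}}
  A126={{q,t,u}} A135={{p,s,t}}
components per intersection:
  A1: {{t},{p,t},{q,t},{s,t},{t,u},{p,s,t},{q,t,u}}
  A2: {{q},{p,q},{q,t},{q,u},{q,t,u}}
  A3: {{p},{p,q},{p,s},{p,t},{p,u},{p,s,t}}
  A4: {{r}}
  A5: {{s},{p,s},{s,t},{p,s,t}}
  A6: {{u},{p,u},{q,u},{t,u},{q,t,u}}
  A12: {{q,t},{q,t,u}}
  A13: {{p,t},{p,s,t}}
  A15: {{s,t},{p,s,t}}
  A16: {{t,u},{q,t,u}}
  A23: {{p,q}}
  A26: {{q,u},{q,t,u}}
  A35: {{p,s},{p,s,t}}
  A36: {{p,u}}
  A126: {{q,t,u}}
  A135: {{p,s,t}}
C dims 6,8,2; δ0: rk 4, SNF 1^4; δ1: rk 2, SNF 1^2
degree 0: 6−4−0 = 2 → Ȟ^0 ≅ Z^2
degree 1: 8−2−4 = 2 → Ȟ^1 ≅ Z^2
degree 2: 2−0−2 = 0 → Ȟ^2 ≅ 0


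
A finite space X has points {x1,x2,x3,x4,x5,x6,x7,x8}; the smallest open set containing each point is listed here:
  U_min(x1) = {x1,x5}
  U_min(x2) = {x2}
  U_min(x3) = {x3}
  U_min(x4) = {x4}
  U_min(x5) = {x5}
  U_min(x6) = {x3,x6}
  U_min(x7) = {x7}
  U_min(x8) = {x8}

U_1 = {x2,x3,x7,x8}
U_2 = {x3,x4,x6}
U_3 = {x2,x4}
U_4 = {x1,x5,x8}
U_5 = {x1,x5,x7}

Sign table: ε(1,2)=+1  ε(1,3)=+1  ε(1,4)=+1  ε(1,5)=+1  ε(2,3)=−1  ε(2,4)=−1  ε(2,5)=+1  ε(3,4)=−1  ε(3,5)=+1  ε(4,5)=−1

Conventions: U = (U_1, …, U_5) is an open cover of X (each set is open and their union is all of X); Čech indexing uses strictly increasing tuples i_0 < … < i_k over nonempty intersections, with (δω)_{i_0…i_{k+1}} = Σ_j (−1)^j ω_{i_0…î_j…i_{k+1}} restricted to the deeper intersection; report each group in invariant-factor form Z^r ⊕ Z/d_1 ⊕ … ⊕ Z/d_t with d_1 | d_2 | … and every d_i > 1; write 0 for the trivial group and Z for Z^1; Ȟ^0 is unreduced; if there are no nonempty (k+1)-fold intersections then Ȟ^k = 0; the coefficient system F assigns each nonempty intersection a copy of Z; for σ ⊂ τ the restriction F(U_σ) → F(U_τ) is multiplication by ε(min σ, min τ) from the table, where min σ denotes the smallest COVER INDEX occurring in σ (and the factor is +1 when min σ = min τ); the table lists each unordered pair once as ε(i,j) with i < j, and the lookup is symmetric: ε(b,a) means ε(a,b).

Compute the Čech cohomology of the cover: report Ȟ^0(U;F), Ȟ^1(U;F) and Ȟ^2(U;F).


Ȟ^0(U;F) ≅ 0, Ȟ^1(U;F) ≅ Z ⊕ Z/2, Ȟ^2(U;F) ≅ 0

nonempty intersections:
  U12={x3} U13={x2} U14={x8} U15={x7} U23={x4} U45={x1,x5}
C dims 5,6; δ0: rk 5, SNF 1^4·2
Ȟ^0: (5−5)−0=0 ⇒ 0
Ȟ^1: (6−0)−5=1 plus torsion [2] ⇒ Z ⊕ Z/2
Ȟ^2: (0−0)−0=0 ⇒ 0


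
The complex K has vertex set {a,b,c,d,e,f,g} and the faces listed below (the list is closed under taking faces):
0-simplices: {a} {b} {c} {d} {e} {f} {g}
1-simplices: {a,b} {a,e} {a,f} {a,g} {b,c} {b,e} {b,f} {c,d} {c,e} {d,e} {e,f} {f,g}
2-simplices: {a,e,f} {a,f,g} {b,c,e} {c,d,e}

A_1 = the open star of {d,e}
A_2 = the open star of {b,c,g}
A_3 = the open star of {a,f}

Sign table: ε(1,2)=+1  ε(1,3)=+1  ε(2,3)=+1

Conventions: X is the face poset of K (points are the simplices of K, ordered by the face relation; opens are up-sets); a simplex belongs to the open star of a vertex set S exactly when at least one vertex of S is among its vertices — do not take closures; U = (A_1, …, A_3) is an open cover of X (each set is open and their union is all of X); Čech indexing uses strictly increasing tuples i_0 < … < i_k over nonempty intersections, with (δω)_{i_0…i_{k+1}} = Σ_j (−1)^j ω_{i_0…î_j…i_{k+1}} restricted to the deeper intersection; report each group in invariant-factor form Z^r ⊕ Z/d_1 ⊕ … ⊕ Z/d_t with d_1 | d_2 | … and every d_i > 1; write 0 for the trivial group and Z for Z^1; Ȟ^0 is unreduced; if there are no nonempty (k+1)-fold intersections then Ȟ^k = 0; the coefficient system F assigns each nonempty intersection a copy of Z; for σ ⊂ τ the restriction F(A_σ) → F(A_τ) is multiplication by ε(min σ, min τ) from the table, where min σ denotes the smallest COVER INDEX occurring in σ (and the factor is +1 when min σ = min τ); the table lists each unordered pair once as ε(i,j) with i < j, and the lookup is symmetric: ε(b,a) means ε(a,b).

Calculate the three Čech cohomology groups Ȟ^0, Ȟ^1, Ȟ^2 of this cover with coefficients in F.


Ȟ^0(U;F) ≅ Z,  Ȟ^1(U;F) ≅ Z,  Ȟ^2(U;F) ≅ 0

nonempty overlaps:
  A1={{d},{e},{a,e},{b,e},{c,d},{c,e},{d,e},{e,f},{a,e,f},{b,c,e},{c,d,e}} A2={{b},{c},{g},{a,b},{a,g},{b,c},{b,e},{b,f},{c,d},{c,e},{f,g},{a,f,g},{b,c,e},{c,d,e}} A3={{a},{f},{a,b},{a,e},{a,f},{a,g},{b,f},{e,f},{f,g},{a,e,f},{a,f,g}}
  A12={{b,e},{c,d},{c,e},{b,c,e},{c,d,e}} A13={{a,e},{e,f},{a,e,f}} A23={{a,b},{a,g},{b,f},{f,g},{a,f,g}}
C dims 3,3; δ0: rk 2, SNF 1^2
degree 0: 3−2−0 = 1 → Ȟ^0 ≅ Z
degree 1: 3−0−2 = 1 → Ȟ^1 ≅ Z
degree 2: 0−0−0 = 0 → Ȟ^2 ≅ 0


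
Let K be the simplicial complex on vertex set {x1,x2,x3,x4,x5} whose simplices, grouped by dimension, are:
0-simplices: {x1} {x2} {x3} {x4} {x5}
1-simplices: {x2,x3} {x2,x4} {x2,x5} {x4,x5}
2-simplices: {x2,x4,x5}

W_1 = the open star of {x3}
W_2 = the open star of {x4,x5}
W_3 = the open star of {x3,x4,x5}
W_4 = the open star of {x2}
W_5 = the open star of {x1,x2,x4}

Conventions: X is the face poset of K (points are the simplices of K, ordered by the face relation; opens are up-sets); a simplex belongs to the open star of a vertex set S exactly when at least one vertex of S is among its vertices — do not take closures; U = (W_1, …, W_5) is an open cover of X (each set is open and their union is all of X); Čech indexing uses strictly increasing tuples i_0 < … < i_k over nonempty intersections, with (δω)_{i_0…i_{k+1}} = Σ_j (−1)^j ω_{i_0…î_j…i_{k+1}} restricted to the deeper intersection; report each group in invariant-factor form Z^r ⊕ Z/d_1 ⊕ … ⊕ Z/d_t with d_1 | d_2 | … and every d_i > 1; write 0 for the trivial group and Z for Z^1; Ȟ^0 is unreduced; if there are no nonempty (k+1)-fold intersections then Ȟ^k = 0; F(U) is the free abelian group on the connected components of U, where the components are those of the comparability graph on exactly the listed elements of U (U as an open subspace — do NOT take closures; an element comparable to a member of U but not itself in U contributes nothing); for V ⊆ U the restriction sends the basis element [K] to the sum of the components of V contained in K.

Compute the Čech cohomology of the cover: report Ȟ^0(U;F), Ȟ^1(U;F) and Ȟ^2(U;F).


cover nerve:
  W1={{x3},{x2,x3}} W2={{x4},{x5},{x2,x4},{x2,x5},{x4,x5},{x2,x4,x5}} W3={{x3},{x4},{x5},{x2,x3},{x2,x4},{x2,x5},{x4,x5},{x2,x4,x5}} W4={{x2},{x2,x3},{x2,x4},{x2,x5},{x2,x4,x5}} W5={{x1},{x2},{x4},{x2,x3},{x2,x4},{x2,x5},{x4,x5},{x2,x4,x5}}
  W13={{x3},{x2,x3}} W14={{x2,x3}} W15={{x2,x3}} W23={{x4},{x5},{x2,x4},{x2,x5},{x4,x5},{x2,x4,x5}} W24={{x2,x4},{x2,x5},{x2,x4,x5}} W25={{x4},{x2,x4},{x2,x5},{x4,x5},{x2,x4,x5}} W34={{x2,x3},{x2,x4},{x2,x5},{x2,x4,x5}} W35={{x4},{x2,x3},{x2,x4},{x2,x5},{x4,x5},{x2,x4,x5}} W45={{x2},{x2,x3},{x2,x4},{x2,x5},{x2,x4,x5}}
  W134={{x2,x3}} W135={{x2,x3}} W145={{x2,x3}} W234={{x2,x4},{x2,x5},{x2,x4,x5}} W235={{x4},{x2,x4},{x2,x5},{x4,x5},{x2,x4,x5}} W245={{x2,x4},{x2,x5},{x2,x4,x5}} W345={{x2,x3},{x2,x4},{x2,x5},{x2,x4,x5}}
  W1345={{x2,x3}} W2345={{x2,x4},{x2,x5},{x2,x4,x5}}
components per intersection:
  W1: {{x3},{x2,x3}}
  W2: {{x4},{x5},{x2,x4},{x2,x5},{x4,x5},{x2,x4,x5}}
  W3: {{x3},{x2,x3}} {{x4},{x5},{x2,x4},{x2,x5},{x4,x5},{x2,x4,x5}}
  W4: {{x2},{x2,x3},{x2,x4},{x2,x5},{x2,x4,x5}}
  W5: {{x1}} {{x2},{x4},{x2,x3},{x2,x4},{x2,x5},{x4,x5},{x2,x4,x5}}
  W13: {{x3},{x2,x3}}
  W14: {{x2,x3}}
  W15: {{x2,x3}}
  W23: {{x4},{x5},{x2,x4},{x2,x5},{x4,x5},{x2,x4,x5}}
  W24: {{x2,x4},{x2,x5},{x2,x4,x5}}
  W25: {{x4},{x2,x4},{x2,x5},{x4,x5},{x2,x4,x5}}
  W34: {{x2,x3}} {{x2,x4},{x2,x5},{x2,x4,x5}}
  W35: {{x4},{x2,x4},{x2,x5},{x4,x5},{x2,x4,x5}} {{x2,x3}}
  W45: {{x2},{x2,x3},{x2,x4},{x2,x5},{x2,x4,x5}}
  W134: {{x2,x3}}
  W135: {{x2,x3}}
  W145: {{x2,x3}}
  W234: {{x2,x4},{x2,x5},{x2,x4,x5}}
  W235: {{x4},{x2,x4},{x2,x5},{x4,x5},{x2,x4,x5}}
  W245: {{x2,x4},{x2,x5},{x2,x4,x5}}
  W345: {{x2,x3}} {{x2,x4},{x2,x5},{x2,x4,x5}}
  W1345: {{x2,x3}}
  W2345: {{x2,x4},{x2,x5},{x2,x4,x5}}
C dims 7,11,8,2; δ0: rk 5, SNF 1^5; δ1: rk 6, SNF 1^6; δ2: rk 2, SNF 1^2
Ȟ^0: (7−5)−0=2 ⇒ Z^2
Ȟ^1: (11−6)−5=0 ⇒ 0
Ȟ^2: (8−2)−6=0 ⇒ 0

Ȟ^0(U;F) ≅ Z^2, Ȟ^1(U;F) ≅ 0 and Ȟ^2(U;F) ≅ 0


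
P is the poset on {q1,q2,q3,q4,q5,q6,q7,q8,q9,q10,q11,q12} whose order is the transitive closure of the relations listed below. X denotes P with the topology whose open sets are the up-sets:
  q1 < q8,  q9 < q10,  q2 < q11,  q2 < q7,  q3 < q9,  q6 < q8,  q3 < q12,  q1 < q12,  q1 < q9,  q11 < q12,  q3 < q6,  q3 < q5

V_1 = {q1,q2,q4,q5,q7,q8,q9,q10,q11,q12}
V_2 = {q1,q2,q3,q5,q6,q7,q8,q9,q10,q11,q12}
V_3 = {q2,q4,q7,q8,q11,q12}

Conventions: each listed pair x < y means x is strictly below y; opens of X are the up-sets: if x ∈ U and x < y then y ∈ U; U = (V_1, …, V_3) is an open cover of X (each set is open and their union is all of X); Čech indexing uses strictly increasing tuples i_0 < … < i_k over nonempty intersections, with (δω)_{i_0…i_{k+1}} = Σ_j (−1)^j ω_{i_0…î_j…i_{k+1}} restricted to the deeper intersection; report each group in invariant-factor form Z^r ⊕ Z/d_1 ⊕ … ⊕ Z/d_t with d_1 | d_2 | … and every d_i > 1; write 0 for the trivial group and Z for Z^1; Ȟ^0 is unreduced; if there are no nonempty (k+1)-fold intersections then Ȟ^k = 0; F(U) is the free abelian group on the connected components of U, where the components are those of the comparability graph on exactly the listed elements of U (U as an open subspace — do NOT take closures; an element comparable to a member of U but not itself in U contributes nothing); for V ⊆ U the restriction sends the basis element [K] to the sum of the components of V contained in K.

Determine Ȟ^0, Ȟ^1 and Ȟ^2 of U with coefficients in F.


nonempty intersections:
  V12={q1,q2,q5,q7,q8,q9,q10,q11,q12} V13={q2,q4,q7,q8,q11,q12} V23={q2,q7,q8,q11,q12}
  V123={q2,q7,q8,q11,q12}
components per intersection:
  V1: {q1,q2,q7,q8,q9,q10,q11,q12} {q4} {q5}
  V2: {q1,q2,q3,q5,q6,q7,q8,q9,q10,q11,q12}
  V3: {q2,q7,q11,q12} {q4} {q8}
  V12: {q1,q2,q7,q8,q9,q10,q11,q12} {q5}
  V13: {q2,q7,q11,q12} {q4} {q8}
  V23: {q2,q7,q11,q12} {q8}
  V123: {q2,q7,q11,q12} {q8}
C dims 7,7,2; δ0: rk 5, SNF 1^5; δ1: rk 2, SNF 1^2
Ȟ^0: (7−5)−0=2 ⇒ Z^2
Ȟ^1: (7−2)−5=0 ⇒ 0
Ȟ^2: (2−0)−2=0 ⇒ 0

Ȟ^0 ≅ Z^2, Ȟ^1 ≅ 0, Ȟ^2 ≅ 0


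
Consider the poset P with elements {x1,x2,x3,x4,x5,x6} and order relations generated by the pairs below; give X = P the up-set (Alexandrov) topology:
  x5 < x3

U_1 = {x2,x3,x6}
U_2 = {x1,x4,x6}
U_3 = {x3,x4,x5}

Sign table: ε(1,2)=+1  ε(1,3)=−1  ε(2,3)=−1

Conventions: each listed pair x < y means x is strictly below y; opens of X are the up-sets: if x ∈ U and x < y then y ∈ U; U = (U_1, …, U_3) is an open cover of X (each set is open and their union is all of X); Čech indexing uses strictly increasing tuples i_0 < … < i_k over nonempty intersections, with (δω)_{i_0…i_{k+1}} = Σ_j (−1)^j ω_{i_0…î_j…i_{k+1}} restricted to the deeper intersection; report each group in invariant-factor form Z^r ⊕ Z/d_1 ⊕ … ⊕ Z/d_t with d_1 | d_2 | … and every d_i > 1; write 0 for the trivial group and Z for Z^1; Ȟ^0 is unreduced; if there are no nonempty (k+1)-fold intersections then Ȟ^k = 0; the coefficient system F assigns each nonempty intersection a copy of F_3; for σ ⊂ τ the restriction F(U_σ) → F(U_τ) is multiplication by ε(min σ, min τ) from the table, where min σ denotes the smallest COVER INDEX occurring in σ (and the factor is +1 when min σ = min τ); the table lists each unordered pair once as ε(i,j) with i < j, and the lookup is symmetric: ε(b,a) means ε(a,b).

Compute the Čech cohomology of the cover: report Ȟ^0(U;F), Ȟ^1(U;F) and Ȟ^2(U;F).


Ȟ^0 ≅ Z/3,  Ȟ^1 ≅ Z/3,  Ȟ^2 ≅ 0

nerve of the cover:
  U12={x6} U13={x3} U23={x4}
C dims 3,3; δ0: rk_F3 2
Ȟ^0 = (3 − 2) − 0 = 1, so Ȟ^0 ≅ Z/3
Ȟ^1 = (3 − 0) − 2 = 1, so Ȟ^1 ≅ Z/3
Ȟ^2 = (0 − 0) − 0 = 0, so Ȟ^2 ≅ 0


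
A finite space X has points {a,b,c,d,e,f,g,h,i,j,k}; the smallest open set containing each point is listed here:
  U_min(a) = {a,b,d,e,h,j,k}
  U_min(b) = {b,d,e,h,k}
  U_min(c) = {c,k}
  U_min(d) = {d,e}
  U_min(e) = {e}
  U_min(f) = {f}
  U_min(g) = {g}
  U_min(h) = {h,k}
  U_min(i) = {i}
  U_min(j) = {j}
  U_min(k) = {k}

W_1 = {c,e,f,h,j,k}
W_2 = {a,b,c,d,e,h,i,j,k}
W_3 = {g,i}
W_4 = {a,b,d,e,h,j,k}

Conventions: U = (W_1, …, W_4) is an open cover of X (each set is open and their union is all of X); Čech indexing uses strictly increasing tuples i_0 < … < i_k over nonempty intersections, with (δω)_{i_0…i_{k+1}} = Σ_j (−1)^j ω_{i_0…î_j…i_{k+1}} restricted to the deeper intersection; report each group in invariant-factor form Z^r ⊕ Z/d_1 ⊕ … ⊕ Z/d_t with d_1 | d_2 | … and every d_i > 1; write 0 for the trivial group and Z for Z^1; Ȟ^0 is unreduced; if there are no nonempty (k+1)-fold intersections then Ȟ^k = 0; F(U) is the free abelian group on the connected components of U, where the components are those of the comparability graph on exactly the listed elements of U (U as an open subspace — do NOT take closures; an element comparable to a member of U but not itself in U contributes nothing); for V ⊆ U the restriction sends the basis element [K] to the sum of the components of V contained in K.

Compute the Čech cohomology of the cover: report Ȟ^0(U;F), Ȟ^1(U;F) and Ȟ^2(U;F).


nonempty intersections:
  W12={c,e,h,j,k} W14={e,h,j,k} W23={i} W24={a,b,d,e,h,j,k}
  W124={e,h,j,k}
components per intersection:
  W1: {c,h,k} {e} {f} {j}
  W2: {a,b,c,d,e,h,j,k} {i}
  W3: {g} {i}
  W4: {a,b,d,e,h,j,k}
  W12: {c,h,k} {e} {j}
  W14: {e} {h,k} {j}
  W23: {i}
  W24: {a,b,d,e,h,j,k}
  W124: {e} {h,k} {j}
C dims 9,8,3; δ0: rk 5, SNF 1^5; δ1: rk 3, SNF 1^3
Ȟ^0: (9−5)−0=4 ⇒ Z^4
Ȟ^1: (8−3)−5=0 ⇒ 0
Ȟ^2: (3−0)−3=0 ⇒ 0

Ȟ^0(U;F) ≅ Z^4, Ȟ^1(U;F) ≅ 0, Ȟ^2(U;F) ≅ 0


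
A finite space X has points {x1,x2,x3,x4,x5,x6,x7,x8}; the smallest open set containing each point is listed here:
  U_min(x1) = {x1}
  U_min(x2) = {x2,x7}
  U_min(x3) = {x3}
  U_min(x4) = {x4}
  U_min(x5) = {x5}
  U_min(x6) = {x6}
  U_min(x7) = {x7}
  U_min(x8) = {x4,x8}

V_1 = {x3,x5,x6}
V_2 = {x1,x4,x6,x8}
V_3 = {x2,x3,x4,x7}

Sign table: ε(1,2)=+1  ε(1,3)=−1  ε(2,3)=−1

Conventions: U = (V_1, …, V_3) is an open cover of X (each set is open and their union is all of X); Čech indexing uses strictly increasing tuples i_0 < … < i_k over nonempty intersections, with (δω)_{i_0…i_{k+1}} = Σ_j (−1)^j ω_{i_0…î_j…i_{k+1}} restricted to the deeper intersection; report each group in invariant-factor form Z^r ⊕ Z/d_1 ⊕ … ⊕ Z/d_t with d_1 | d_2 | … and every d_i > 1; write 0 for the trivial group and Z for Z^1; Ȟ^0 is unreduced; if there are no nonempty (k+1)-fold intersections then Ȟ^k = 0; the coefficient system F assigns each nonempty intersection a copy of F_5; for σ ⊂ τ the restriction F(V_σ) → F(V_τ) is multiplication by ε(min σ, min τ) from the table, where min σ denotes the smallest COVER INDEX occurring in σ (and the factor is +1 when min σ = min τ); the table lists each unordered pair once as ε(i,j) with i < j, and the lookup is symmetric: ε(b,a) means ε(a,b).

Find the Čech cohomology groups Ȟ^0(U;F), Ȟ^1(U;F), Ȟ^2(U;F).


Ȟ^0 ≅ Z/5,  Ȟ^1 ≅ Z/5,  Ȟ^2 ≅ 0

nonempty intersections:
  V12={x6} V13={x3} V23={x4}
C dims 3,3; δ0: rk_F5 2
Ȟ^0: (3−2)−0=1 ⇒ Z/5
Ȟ^1: (3−0)−2=1 ⇒ Z/5
Ȟ^2: (0−0)−0=0 ⇒ 0


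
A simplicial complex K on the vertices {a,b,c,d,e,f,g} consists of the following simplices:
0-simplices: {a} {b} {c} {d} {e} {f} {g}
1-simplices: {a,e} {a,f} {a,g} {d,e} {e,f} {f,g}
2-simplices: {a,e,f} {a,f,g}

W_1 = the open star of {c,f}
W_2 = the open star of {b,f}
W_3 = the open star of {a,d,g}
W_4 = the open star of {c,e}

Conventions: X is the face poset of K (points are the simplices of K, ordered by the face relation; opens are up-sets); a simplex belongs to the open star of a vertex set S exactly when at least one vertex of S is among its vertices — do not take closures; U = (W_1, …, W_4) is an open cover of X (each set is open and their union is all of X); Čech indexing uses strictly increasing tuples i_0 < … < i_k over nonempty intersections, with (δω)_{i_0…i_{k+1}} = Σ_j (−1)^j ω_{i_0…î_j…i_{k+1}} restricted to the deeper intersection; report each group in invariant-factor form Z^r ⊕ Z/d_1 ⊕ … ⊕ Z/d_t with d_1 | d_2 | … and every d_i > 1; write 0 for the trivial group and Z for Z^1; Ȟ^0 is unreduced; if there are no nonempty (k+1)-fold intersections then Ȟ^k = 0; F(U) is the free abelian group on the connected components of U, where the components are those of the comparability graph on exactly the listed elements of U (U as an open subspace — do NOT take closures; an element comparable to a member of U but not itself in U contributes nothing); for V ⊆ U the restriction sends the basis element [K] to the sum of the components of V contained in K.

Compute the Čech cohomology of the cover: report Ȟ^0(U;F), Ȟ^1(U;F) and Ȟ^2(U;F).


Ȟ^0 = Z^3, Ȟ^1 = 0, Ȟ^2 = 0

intersection data:
  W1={{c},{f},{a,f},{e,f},{f,g},{a,e,f},{a,f,g}} W2={{b},{f},{a,f},{e,f},{f,g},{a,e,f},{a,f,g}} W3={{a},{d},{g},{a,e},{a,f},{a,g},{d,e},{f,g},{a,e,f},{a,f,g}} W4={{c},{e},{a,e},{d,e},{e,f},{a,e,f}}
  W12={{f},{a,f},{e,f},{f,g},{a,e,f},{a,f,g}} W13={{a,f},{f,g},{a,e,f},{a,f,g}} W14={{c},{e,f},{a,e,f}} W23={{a,f},{f,g},{a,e,f},{a,f,g}} W24={{e,f},{a,e,f}} W34={{a,e},{d,e},{a,e,f}}
  W123={{a,f},{f,g},{a,e,f},{a,f,g}} W124={{e,f},{a,e,f}} W134={{a,e,f}} W234={{a,e,f}}
  W1234={{a,e,f}}
components per intersection:
  W1: {{c}} {{f},{a,f},{e,f},{f,g},{a,e,f},{a,f,g}}
  W2: {{b}} {{f},{a,f},{e,f},{f,g},{a,e,f},{a,f,g}}
  W3: {{a},{g},{a,e},{a,f},{a,g},{f,g},{a,e,f},{a,f,g}} {{d},{d,e}}
  W4: {{c}} {{e},{a,e},{d,e},{e,f},{a,e,f}}
  W12: {{f},{a,f},{e,f},{f,g},{a,e,f},{a,f,g}}
  W13: {{a,f},{f,g},{a,e,f},{a,f,g}}
  W14: {{c}} {{e,f},{a,e,f}}
  W23: {{a,f},{f,g},{a,e,f},{a,f,g}}
  W24: {{e,f},{a,e,f}}
  W34: {{a,e},{a,e,f}} {{d,e}}
  W123: {{a,f},{f,g},{a,e,f},{a,f,g}}
  W124: {{e,f},{a,e,f}}
  W134: {{a,e,f}}
  W234: {{a,e,f}}
  W1234: {{a,e,f}}
C dims 8,8,4,1; δ0: rk 5, SNF 1^5; δ1: rk 3, SNF 1^3; δ2: rk 1, SNF 1^1
Ȟ^0 = (8 − 5) − 0 = 3, so Ȟ^0 ≅ Z^3
Ȟ^1 = (8 − 3) − 5 = 0, so Ȟ^1 ≅ 0
Ȟ^2 = (4 − 1) − 3 = 0, so Ȟ^2 ≅ 0


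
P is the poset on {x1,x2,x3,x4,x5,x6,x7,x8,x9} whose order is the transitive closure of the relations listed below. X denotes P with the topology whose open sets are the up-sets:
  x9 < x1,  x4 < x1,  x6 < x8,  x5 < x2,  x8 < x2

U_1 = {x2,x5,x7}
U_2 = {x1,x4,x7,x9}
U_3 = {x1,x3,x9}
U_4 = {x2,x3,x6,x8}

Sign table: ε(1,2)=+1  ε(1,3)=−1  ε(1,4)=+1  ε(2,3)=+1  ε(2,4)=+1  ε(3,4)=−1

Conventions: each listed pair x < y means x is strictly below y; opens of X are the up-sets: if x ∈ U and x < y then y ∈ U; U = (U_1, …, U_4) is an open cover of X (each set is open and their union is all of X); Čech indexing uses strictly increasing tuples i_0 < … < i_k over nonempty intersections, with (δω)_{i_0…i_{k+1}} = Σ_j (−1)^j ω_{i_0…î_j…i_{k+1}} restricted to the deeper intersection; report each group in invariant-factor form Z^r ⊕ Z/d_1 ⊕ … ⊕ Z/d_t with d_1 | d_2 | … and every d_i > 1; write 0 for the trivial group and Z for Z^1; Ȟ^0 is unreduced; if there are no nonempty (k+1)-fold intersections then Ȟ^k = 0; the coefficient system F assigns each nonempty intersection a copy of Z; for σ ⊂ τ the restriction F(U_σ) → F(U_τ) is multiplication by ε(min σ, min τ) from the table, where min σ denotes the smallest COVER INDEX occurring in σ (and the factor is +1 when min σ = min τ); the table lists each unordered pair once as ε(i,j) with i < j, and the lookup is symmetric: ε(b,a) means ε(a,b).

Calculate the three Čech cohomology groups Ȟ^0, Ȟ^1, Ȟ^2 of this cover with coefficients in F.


Ȟ^0 = 0; Ȟ^1 = Z/2; Ȟ^2 = 0

nerve simplices:
  U12={x7} U14={x2} U23={x1,x9} U34={x3}
C dims 4,4; δ0: rk 4, SNF 1^3·2
degree 0: 4−4−0 = 0 → Ȟ^0 ≅ 0
degree 1: 4−0−4 = 0 plus torsion [2] → Ȟ^1 ≅ Z/2
degree 2: 0−0−0 = 0 → Ȟ^2 ≅ 0


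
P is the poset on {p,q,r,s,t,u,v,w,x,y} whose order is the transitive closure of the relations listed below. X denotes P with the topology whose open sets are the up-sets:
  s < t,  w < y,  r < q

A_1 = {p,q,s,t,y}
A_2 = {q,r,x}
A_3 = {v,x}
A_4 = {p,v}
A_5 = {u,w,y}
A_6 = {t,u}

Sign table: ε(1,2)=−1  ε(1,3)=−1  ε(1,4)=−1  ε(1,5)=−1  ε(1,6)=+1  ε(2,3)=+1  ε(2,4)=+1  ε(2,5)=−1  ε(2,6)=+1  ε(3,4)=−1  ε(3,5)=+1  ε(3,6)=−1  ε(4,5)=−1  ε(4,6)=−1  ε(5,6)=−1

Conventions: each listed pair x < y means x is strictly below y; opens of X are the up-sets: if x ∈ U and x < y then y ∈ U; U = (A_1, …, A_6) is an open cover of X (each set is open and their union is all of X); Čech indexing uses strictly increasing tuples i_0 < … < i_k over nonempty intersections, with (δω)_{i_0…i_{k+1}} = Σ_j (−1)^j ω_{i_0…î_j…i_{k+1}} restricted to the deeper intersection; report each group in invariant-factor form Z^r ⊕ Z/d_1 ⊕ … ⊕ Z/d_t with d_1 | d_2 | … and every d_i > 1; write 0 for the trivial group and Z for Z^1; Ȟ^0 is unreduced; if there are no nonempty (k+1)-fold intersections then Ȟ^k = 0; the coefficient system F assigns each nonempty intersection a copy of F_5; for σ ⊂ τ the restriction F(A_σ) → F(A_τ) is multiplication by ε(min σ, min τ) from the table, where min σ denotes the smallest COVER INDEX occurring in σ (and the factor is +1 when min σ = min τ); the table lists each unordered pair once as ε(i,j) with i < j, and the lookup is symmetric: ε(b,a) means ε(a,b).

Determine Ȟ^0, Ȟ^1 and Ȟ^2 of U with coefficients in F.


nonempty overlaps:
  A12={q} A14={p} A15={y} A16={t} A23={x} A34={v} A56={u}
C dims 6,7; δ0: rk_F5 6
degree 0: 6−6−0 = 0 → Ȟ^0 ≅ 0
degree 1: 7−0−6 = 1 → Ȟ^1 ≅ Z/5
degree 2: 0−0−0 = 0 → Ȟ^2 ≅ 0

Ȟ^0(U;F) ≅ 0, Ȟ^1(U;F) ≅ Z/5 and Ȟ^2(U;F) ≅ 0


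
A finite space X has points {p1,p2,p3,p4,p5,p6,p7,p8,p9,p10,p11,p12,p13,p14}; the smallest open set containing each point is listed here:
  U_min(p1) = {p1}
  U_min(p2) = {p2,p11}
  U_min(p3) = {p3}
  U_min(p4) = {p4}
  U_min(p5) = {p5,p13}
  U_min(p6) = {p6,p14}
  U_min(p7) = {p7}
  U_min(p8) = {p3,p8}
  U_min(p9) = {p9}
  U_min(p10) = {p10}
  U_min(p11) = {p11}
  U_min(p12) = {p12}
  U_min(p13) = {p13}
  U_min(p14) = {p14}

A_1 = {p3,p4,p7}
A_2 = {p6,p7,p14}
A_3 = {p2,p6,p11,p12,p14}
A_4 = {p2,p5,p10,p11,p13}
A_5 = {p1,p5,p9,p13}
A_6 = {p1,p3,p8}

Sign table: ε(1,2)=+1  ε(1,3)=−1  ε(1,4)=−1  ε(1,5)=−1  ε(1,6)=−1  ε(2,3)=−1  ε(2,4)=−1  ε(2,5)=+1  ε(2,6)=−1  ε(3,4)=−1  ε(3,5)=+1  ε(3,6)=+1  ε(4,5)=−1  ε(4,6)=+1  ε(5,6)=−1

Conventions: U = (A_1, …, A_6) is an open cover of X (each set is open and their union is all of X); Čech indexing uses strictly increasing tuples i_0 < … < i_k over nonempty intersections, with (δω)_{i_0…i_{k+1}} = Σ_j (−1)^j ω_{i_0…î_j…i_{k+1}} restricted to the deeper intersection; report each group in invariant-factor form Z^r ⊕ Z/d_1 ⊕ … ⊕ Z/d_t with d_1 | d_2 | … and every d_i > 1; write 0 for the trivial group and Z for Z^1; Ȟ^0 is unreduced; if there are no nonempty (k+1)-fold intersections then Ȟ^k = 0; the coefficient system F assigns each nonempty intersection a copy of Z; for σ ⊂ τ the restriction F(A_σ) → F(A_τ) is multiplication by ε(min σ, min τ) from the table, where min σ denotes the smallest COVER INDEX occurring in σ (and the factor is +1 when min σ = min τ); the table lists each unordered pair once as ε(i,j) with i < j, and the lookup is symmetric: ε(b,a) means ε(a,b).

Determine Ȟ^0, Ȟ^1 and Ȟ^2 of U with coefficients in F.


nonempty overlaps:
  A12={p7} A16={p3} A23={p6,p14} A34={p2,p11} A45={p5,p13} A56={p1}
C dims 6,6; δ0: rk 6, SNF 1^5·2
degree 0: 6−6−0 = 0 → Ȟ^0 ≅ 0
degree 1: 6−0−6 = 0 plus torsion [2] → Ȟ^1 ≅ Z/2
degree 2: 0−0−0 = 0 → Ȟ^2 ≅ 0

Ȟ^0 ≅ 0, Ȟ^1 ≅ Z/2, Ȟ^2 ≅ 0


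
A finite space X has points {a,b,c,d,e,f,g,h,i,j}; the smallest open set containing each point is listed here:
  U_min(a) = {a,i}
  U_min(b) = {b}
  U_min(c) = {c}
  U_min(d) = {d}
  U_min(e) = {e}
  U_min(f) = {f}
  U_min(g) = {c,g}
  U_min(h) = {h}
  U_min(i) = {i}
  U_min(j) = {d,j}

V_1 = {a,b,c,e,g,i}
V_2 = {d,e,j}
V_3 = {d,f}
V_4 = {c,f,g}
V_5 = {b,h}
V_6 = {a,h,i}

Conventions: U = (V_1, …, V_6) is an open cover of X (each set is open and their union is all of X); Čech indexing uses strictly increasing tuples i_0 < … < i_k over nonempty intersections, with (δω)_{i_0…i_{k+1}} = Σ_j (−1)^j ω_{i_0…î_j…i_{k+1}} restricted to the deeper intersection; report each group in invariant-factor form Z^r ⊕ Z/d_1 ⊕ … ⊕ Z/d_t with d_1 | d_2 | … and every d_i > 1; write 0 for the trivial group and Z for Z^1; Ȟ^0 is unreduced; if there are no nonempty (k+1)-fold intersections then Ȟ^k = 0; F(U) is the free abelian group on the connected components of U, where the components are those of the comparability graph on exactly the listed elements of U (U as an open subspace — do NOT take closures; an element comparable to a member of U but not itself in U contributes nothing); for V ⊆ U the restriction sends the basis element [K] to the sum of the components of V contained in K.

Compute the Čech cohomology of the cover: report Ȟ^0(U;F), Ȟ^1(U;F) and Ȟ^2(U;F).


cover nerve:
  V12={e} V14={c,g} V15={b} V16={a,i} V23={d} V34={f} V56={h}
components per intersection:
  V1: {a,i} {b} {c,g} {e}
  V2: {d,j} {e}
  V3: {d} {f}
  V4: {c,g} {f}
  V5: {b} {h}
  V6: {a,i} {h}
  V12: {e}
  V14: {c,g}
  V15: {b}
  V16: {a,i}
  V23: {d}
  V34: {f}
  V56: {h}
C dims 14,7; δ0: rk 7, SNF 1^7
Ȟ^0: (14−7)−0=7 ⇒ Z^7
Ȟ^1: (7−0)−7=0 ⇒ 0
Ȟ^2: (0−0)−0=0 ⇒ 0

Ȟ^0 = Z^7,  Ȟ^1 = 0,  Ȟ^2 = 0


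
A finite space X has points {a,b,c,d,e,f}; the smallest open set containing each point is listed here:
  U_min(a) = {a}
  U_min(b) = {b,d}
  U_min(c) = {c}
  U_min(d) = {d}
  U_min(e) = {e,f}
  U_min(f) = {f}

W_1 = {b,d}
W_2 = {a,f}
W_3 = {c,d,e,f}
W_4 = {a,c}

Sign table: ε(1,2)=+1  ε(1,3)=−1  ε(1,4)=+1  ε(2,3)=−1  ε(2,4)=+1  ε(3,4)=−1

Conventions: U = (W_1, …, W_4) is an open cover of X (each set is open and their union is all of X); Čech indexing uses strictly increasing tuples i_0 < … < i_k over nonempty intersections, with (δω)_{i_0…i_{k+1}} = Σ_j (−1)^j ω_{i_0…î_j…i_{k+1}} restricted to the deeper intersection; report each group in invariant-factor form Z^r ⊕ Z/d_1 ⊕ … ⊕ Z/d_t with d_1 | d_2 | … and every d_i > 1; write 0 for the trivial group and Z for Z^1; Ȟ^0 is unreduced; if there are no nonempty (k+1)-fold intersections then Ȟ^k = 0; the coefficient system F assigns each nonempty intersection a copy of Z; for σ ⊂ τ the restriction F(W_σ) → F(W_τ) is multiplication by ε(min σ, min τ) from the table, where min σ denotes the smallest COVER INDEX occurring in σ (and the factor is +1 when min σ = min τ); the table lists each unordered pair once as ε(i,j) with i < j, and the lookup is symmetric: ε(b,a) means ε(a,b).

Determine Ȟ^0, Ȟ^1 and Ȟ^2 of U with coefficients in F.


nerve of the cover:
  W13={d} W23={f} W24={a} W34={c}
C dims 4,4; δ0: rk 3, SNF 1^3
Ȟ^0 = (4 − 3) − 0 = 1, so Ȟ^0 ≅ Z
Ȟ^1 = (4 − 0) − 3 = 1, so Ȟ^1 ≅ Z
Ȟ^2 = (0 − 0) − 0 = 0, so Ȟ^2 ≅ 0

Ȟ^0 = Z; Ȟ^1 = Z; Ȟ^2 = 0


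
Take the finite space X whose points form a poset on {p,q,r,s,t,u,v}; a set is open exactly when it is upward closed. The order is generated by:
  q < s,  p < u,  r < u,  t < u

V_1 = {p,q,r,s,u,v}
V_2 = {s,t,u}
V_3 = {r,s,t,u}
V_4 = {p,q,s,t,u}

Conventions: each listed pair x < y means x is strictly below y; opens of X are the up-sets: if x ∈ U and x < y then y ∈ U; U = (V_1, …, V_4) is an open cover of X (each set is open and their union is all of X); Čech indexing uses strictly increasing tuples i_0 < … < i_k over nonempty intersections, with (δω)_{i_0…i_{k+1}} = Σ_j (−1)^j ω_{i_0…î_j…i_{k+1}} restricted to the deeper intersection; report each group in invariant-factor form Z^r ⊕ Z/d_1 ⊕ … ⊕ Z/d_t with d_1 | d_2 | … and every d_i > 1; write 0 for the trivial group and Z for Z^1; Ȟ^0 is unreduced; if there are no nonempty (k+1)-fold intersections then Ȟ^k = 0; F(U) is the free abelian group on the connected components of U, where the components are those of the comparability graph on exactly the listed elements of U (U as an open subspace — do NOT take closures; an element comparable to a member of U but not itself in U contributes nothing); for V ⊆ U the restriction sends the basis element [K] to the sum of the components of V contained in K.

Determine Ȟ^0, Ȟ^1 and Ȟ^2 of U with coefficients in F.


nonempty intersections:
  V12={s,u} V13={r,s,u} V14={p,q,s,u} V23={s,t,u} V24={s,t,u} V34={s,t,u}
  V123={s,u} V124={s,u} V134={s,u} V234={s,t,u}
  V1234={s,u}
components per intersection:
  V1: {p,r,u} {q,s} {v}
  V2: {s} {t,u}
  V3: {r,t,u} {s}
  V4: {p,t,u} {q,s}
  V12: {s} {u}
  V13: {r,u} {s}
  V14: {p,u} {q,s}
  V23: {s} {t,u}
  V24: {s} {t,u}
  V34: {s} {t,u}
  V123: {s} {u}
  V124: {s} {u}
  V134: {s} {u}
  V234: {s} {t,u}
  V1234: {s} {u}
C dims 9,12,8,2; δ0: rk 6, SNF 1^6; δ1: rk 6, SNF 1^6; δ2: rk 2, SNF 1^2
Ȟ^0: (9−6)−0=3 ⇒ Z^3
Ȟ^1: (12−6)−6=0 ⇒ 0
Ȟ^2: (8−2)−6=0 ⇒ 0

Ȟ^0 = Z^3; Ȟ^1 = 0; Ȟ^2 = 0


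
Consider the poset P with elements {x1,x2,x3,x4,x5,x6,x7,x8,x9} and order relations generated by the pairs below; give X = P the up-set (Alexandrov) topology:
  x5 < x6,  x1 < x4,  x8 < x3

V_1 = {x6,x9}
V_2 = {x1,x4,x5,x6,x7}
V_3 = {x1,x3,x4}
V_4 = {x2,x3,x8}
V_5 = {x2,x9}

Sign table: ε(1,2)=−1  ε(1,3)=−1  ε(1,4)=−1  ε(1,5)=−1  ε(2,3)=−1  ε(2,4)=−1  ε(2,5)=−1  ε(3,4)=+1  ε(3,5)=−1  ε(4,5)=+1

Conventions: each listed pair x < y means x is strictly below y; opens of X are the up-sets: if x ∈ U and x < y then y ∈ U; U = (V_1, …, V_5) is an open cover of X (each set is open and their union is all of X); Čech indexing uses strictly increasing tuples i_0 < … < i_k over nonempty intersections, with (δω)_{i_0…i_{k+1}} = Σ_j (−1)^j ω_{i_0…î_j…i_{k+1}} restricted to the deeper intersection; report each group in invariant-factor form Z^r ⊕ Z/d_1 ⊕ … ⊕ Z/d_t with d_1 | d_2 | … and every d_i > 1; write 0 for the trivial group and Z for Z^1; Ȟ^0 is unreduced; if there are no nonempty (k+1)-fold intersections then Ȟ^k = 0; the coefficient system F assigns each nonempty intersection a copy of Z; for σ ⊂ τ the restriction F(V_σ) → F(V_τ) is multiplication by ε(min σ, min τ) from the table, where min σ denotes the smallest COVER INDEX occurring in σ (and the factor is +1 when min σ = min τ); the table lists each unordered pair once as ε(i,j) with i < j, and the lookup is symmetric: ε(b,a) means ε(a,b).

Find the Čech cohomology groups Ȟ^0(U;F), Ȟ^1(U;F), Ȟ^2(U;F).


intersection data:
  V12={x6} V15={x9} V23={x1,x4} V34={x3} V45={x2}
C dims 5,5; δ0: rk 5, SNF 1^4·2
Ȟ^0 = (5 − 5) − 0 = 0, so Ȟ^0 ≅ 0
Ȟ^1 = (5 − 0) − 5 = 0 plus torsion [2], so Ȟ^1 ≅ Z/2
Ȟ^2 = (0 − 0) − 0 = 0, so Ȟ^2 ≅ 0

Ȟ^0 ≅ 0,  Ȟ^1 ≅ Z/2,  Ȟ^2 ≅ 0
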